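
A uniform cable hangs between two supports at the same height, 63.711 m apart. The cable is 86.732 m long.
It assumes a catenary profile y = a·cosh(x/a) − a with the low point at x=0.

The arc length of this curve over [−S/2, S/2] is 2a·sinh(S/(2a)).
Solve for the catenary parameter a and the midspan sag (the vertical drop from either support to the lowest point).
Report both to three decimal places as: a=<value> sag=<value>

seed: a₀ = √(S³/(24(L−S))) = √(63.711³/(24·23.021)) = 21.634852
iter 1: u=1.472416  f(a)=+2.628e+00  f'(a)=-2.627e+00  a ← 21.634852 − (+2.628e+00/-2.627e+00) = 22.635438
iter 2: u=1.407329  f(a)=+1.933e-01  f'(a)=-2.253e+00  a ← 22.635438 − (+1.933e-01/-2.253e+00) = 22.721238
iter 3: u=1.402014  f(a)=+1.230e-03  f'(a)=-2.225e+00  a ← 22.721238 − (+1.230e-03/-2.225e+00) = 22.721791
iter 4: u=1.401980  f(a)=+5.045e-08  f'(a)=-2.224e+00  a ← 22.721791 − (+5.045e-08/-2.224e+00) = 22.721791
iter 5: u=1.401980  f(a)=+1.421e-14  f'(a)=-2.224e+00  a ← 22.721791 − (+1.421e-14/-2.224e+00) = 22.721791
converged: |Δa| < 1e-12 after 5 iterations
sag = a·(cosh(S/(2a)) − 1) = 22.721791·(cosh(1.401980) − 1) = 26.236250
T_max/T_min = cosh(S/(2a)) = 2.154673

a=22.722 sag=26.236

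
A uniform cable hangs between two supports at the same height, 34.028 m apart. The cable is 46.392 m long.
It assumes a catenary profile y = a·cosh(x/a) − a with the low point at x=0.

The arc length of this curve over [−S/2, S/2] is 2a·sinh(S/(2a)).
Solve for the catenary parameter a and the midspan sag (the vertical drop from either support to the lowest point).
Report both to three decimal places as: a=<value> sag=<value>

a=12.105 sag=14.060

seed: a₀ = √(S³/(24(L−S))) = √(34.028³/(24·12.364)) = 11.523105
iter 1: u=1.476512  f(a)=+1.420e+00  f'(a)=-2.652e+00  a ← 11.523105 − (+1.420e+00/-2.652e+00) = 12.058549
iter 2: u=1.410949  f(a)=+1.050e-01  f'(a)=-2.273e+00  a ← 12.058549 − (+1.050e-01/-2.273e+00) = 12.104729
iter 3: u=1.405566  f(a)=+6.748e-04  f'(a)=-2.244e+00  a ← 12.104729 − (+6.748e-04/-2.244e+00) = 12.105030
iter 4: u=1.405531  f(a)=+2.829e-08  f'(a)=-2.244e+00  a ← 12.105030 − (+2.829e-08/-2.244e+00) = 12.105030
iter 5: u=1.405531  f(a)=-7.105e-15  f'(a)=-2.244e+00  a ← 12.105030 − (-7.105e-15/-2.244e+00) = 12.105030
converged: |Δa| < 1e-12 after 5 iterations
sag = a·(cosh(S/(2a)) − 1) = 12.105030·(cosh(1.405531) − 1) = 14.059568
T_max/T_min = cosh(S/(2a)) = 2.161465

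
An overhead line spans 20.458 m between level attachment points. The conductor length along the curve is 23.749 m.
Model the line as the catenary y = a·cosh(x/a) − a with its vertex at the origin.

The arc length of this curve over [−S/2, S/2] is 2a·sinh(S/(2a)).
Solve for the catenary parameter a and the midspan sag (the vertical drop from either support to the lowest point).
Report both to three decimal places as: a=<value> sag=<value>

seed: a₀ = √(S³/(24(L−S))) = √(20.458³/(24·3.291)) = 10.411785
iter 1: u=0.982444  f(a)=+1.625e-01  f'(a)=-6.953e-01  a ← 10.411785 − (+1.625e-01/-6.953e-01) = 10.645521
iter 2: u=0.960874  f(a)=+5.634e-03  f'(a)=-6.479e-01  a ← 10.645521 − (+5.634e-03/-6.479e-01) = 10.654217
iter 3: u=0.960089  f(a)=+7.309e-06  f'(a)=-6.462e-01  a ← 10.654217 − (+7.309e-06/-6.462e-01) = 10.654228
iter 4: u=0.960088  f(a)=+1.234e-11  f'(a)=-6.462e-01  a ← 10.654228 − (+1.234e-11/-6.462e-01) = 10.654228
iter 5: u=0.960088  f(a)=+0.000e+00  f'(a)=-6.462e-01  a ← 10.654228 − (+0.000e+00/-6.462e-01) = 10.654228
converged: |Δa| < 1e-12 after 5 iterations
sag = a·(cosh(S/(2a)) − 1) = 10.654228·(cosh(0.960088) − 1) = 5.299340
T_max/T_min = cosh(S/(2a)) = 1.497393

a=10.654 sag=5.299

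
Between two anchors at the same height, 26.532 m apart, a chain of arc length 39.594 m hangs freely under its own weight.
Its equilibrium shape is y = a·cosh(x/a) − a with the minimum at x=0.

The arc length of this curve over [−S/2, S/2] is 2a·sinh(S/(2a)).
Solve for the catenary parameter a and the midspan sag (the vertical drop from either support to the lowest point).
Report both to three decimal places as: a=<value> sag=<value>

a=8.234 sag=13.207

seed: a₀ = √(S³/(24(L−S))) = √(26.532³/(24·13.062)) = 7.718706
iter 1: u=1.718682  f(a)=+2.071e+00  f'(a)=-4.496e+00  a ← 7.718706 − (+2.071e+00/-4.496e+00) = 8.179275
iter 2: u=1.621904  f(a)=+1.998e-01  f'(a)=-3.666e+00  a ← 8.179275 − (+1.998e-01/-3.666e+00) = 8.233770
iter 3: u=1.611170  f(a)=+2.299e-03  f'(a)=-3.582e+00  a ← 8.233770 − (+2.299e-03/-3.582e+00) = 8.234412
iter 4: u=1.611044  f(a)=+3.122e-07  f'(a)=-3.582e+00  a ← 8.234412 − (+3.122e-07/-3.582e+00) = 8.234412
iter 5: u=1.611044  f(a)=-7.105e-15  f'(a)=-3.582e+00  a ← 8.234412 − (-7.105e-15/-3.582e+00) = 8.234412
converged: |Δa| < 1e-12 after 5 iterations
sag = a·(cosh(S/(2a)) − 1) = 8.234412·(cosh(1.611044) − 1) = 13.206828
T_max/T_min = cosh(S/(2a)) = 2.603858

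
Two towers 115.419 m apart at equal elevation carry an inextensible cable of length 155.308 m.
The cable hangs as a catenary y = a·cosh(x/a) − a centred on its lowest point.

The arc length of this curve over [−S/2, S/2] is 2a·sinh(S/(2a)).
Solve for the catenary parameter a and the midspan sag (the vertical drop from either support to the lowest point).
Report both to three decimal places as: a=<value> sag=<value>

a=42.008 sag=46.281

seed: a₀ = √(S³/(24(L−S))) = √(115.419³/(24·39.889)) = 40.075944
iter 1: u=1.440003  f(a)=+4.346e+00  f'(a)=-2.435e+00  a ← 40.075944 − (+4.346e+00/-2.435e+00) = 41.860536
iter 2: u=1.378613  f(a)=+3.071e-01  f'(a)=-2.102e+00  a ← 41.860536 − (+3.071e-01/-2.102e+00) = 42.006649
iter 3: u=1.373818  f(a)=+1.792e-03  f'(a)=-2.078e+00  a ← 42.006649 − (+1.792e-03/-2.078e+00) = 42.007512
iter 4: u=1.373790  f(a)=+6.180e-08  f'(a)=-2.077e+00  a ← 42.007512 − (+6.180e-08/-2.077e+00) = 42.007512
iter 5: u=1.373790  f(a)=+0.000e+00  f'(a)=-2.077e+00  a ← 42.007512 − (+0.000e+00/-2.077e+00) = 42.007512
converged: |Δa| < 1e-12 after 5 iterations
sag = a·(cosh(S/(2a)) − 1) = 42.007512·(cosh(1.373790) − 1) = 46.280510
T_max/T_min = cosh(S/(2a)) = 2.101720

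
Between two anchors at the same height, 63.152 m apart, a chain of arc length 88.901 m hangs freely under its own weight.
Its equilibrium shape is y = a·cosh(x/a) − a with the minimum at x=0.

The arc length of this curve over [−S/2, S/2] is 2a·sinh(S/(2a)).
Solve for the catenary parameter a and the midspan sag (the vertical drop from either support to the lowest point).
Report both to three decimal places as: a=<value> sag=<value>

seed: a₀ = √(S³/(24(L−S))) = √(63.152³/(24·25.749)) = 20.188073
iter 1: u=1.564092  f(a)=+3.339e+00  f'(a)=-3.232e+00  a ← 20.188073 − (+3.339e+00/-3.232e+00) = 21.221302
iter 2: u=1.487939  f(a)=+2.735e-01  f'(a)=-2.722e+00  a ← 21.221302 − (+2.735e-01/-2.722e+00) = 21.321762
iter 3: u=1.480928  f(a)=+2.196e-03  f'(a)=-2.679e+00  a ← 21.321762 − (+2.196e-03/-2.679e+00) = 21.322582
iter 4: u=1.480871  f(a)=+1.441e-07  f'(a)=-2.679e+00  a ← 21.322582 − (+1.441e-07/-2.679e+00) = 21.322582
iter 5: u=1.480871  f(a)=-2.842e-14  f'(a)=-2.679e+00  a ← 21.322582 − (-2.842e-14/-2.679e+00) = 21.322582
converged: |Δa| < 1e-12 after 5 iterations
sag = a·(cosh(S/(2a)) − 1) = 21.322582·(cosh(1.480871) − 1) = 27.977514
T_max/T_min = cosh(S/(2a)) = 2.312107

a=21.323 sag=27.978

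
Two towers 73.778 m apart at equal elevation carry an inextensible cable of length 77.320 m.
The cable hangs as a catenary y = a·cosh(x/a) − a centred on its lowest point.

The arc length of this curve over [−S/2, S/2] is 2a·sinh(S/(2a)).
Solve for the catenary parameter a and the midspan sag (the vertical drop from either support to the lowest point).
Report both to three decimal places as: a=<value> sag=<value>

a=69.222 sag=10.064

seed: a₀ = √(S³/(24(L−S))) = √(73.778³/(24·3.542)) = 68.732227
iter 1: u=0.536706  f(a)=+5.137e-02  f'(a)=-1.061e-01  a ← 68.732227 − (+5.137e-02/-1.061e-01) = 69.216505
iter 2: u=0.532951  f(a)=+5.479e-04  f'(a)=-1.038e-01  a ← 69.216505 − (+5.479e-04/-1.038e-01) = 69.221783
iter 3: u=0.532910  f(a)=+6.385e-08  f'(a)=-1.038e-01  a ← 69.221783 − (+6.385e-08/-1.038e-01) = 69.221784
iter 4: u=0.532910  f(a)=+0.000e+00  f'(a)=-1.038e-01  a ← 69.221784 − (+0.000e+00/-1.038e-01) = 69.221784
converged: |Δa| < 1e-12 after 4 iterations
sag = a·(cosh(S/(2a)) − 1) = 69.221784·(cosh(0.532910) − 1) = 10.064097
T_max/T_min = cosh(S/(2a)) = 1.145389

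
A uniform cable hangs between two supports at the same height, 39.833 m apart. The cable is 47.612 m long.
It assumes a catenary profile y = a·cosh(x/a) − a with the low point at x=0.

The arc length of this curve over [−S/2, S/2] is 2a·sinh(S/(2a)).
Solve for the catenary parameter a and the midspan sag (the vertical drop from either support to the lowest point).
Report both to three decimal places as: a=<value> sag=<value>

a=18.915 sag=11.490

seed: a₀ = √(S³/(24(L−S))) = √(39.833³/(24·7.779)) = 18.399119
iter 1: u=1.082470  f(a)=+4.687e-01  f'(a)=-9.489e-01  a ← 18.399119 − (+4.687e-01/-9.489e-01) = 18.893029
iter 2: u=1.054172  f(a)=+1.953e-02  f'(a)=-8.713e-01  a ← 18.893029 − (+1.953e-02/-8.713e-01) = 18.915450
iter 3: u=1.052922  f(a)=+3.721e-05  f'(a)=-8.680e-01  a ← 18.915450 − (+3.721e-05/-8.680e-01) = 18.915493
iter 4: u=1.052920  f(a)=+1.355e-10  f'(a)=-8.680e-01  a ← 18.915493 − (+1.355e-10/-8.680e-01) = 18.915493
iter 5: u=1.052920  f(a)=-7.105e-15  f'(a)=-8.680e-01  a ← 18.915493 − (-7.105e-15/-8.680e-01) = 18.915493
converged: |Δa| < 1e-12 after 5 iterations
sag = a·(cosh(S/(2a)) − 1) = 18.915493·(cosh(1.052920) − 1) = 11.490452
T_max/T_min = cosh(S/(2a)) = 1.607462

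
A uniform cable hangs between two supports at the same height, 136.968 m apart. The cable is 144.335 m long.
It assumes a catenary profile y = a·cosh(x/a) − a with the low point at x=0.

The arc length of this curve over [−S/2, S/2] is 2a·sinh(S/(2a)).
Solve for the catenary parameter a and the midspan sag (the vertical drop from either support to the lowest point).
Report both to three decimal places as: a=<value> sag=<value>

a=121.514 sag=19.815

seed: a₀ = √(S³/(24(L−S))) = √(136.968³/(24·7.367)) = 120.552915
iter 1: u=0.568082  f(a)=+1.198e-01  f'(a)=-1.262e-01  a ← 120.552915 − (+1.198e-01/-1.262e-01) = 121.502050
iter 2: u=0.563645  f(a)=+1.429e-03  f'(a)=-1.232e-01  a ← 121.502050 − (+1.429e-03/-1.232e-01) = 121.513652
iter 3: u=0.563591  f(a)=+2.090e-07  f'(a)=-1.232e-01  a ← 121.513652 − (+2.090e-07/-1.232e-01) = 121.513653
iter 4: u=0.563591  f(a)=+2.842e-14  f'(a)=-1.232e-01  a ← 121.513653 − (+2.842e-14/-1.232e-01) = 121.513653
converged: |Δa| < 1e-12 after 4 iterations
sag = a·(cosh(S/(2a)) − 1) = 121.513653·(cosh(0.563591) − 1) = 19.814744
T_max/T_min = cosh(S/(2a)) = 1.163066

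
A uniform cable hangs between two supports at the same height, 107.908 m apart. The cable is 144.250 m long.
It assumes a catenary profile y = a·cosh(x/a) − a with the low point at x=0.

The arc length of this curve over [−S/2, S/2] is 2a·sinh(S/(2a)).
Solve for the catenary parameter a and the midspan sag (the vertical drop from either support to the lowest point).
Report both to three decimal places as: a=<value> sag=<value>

seed: a₀ = √(S³/(24(L−S))) = √(107.908³/(24·36.342)) = 37.955126
iter 1: u=1.421521  f(a)=+3.854e+00  f'(a)=-2.331e+00  a ← 37.955126 − (+3.854e+00/-2.331e+00) = 39.608333
iter 2: u=1.362188  f(a)=+2.661e-01  f'(a)=-2.019e+00  a ← 39.608333 − (+2.661e-01/-2.019e+00) = 39.740107
iter 3: u=1.357671  f(a)=+1.477e-03  f'(a)=-1.997e+00  a ← 39.740107 − (+1.477e-03/-1.997e+00) = 39.740846
iter 4: u=1.357646  f(a)=+4.603e-08  f'(a)=-1.997e+00  a ← 39.740846 − (+4.603e-08/-1.997e+00) = 39.740846
iter 5: u=1.357646  f(a)=+0.000e+00  f'(a)=-1.997e+00  a ← 39.740846 − (+0.000e+00/-1.997e+00) = 39.740846
converged: |Δa| < 1e-12 after 5 iterations
sag = a·(cosh(S/(2a)) − 1) = 39.740846·(cosh(1.357646) − 1) = 42.608109
T_max/T_min = cosh(S/(2a)) = 2.072149

a=39.741 sag=42.608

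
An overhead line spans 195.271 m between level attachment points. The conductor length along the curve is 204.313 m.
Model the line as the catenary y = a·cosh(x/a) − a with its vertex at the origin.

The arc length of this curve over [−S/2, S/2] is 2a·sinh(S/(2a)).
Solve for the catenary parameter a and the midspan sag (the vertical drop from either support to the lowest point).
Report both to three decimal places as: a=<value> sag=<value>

a=186.506 sag=26.145

seed: a₀ = √(S³/(24(L−S))) = √(195.271³/(24·9.042)) = 185.233168
iter 1: u=0.527095  f(a)=+1.264e-01  f'(a)=-1.004e-01  a ← 185.233168 − (+1.264e-01/-1.004e-01) = 186.492942
iter 2: u=0.523535  f(a)=+1.302e-03  f'(a)=-9.831e-02  a ← 186.492942 − (+1.302e-03/-9.831e-02) = 186.506181
iter 3: u=0.523497  f(a)=+1.411e-07  f'(a)=-9.829e-02  a ← 186.506181 − (+1.411e-07/-9.829e-02) = 186.506182
iter 4: u=0.523497  f(a)=+2.842e-14  f'(a)=-9.829e-02  a ← 186.506182 − (+2.842e-14/-9.829e-02) = 186.506182
converged: |Δa| < 1e-12 after 4 iterations
sag = a·(cosh(S/(2a)) − 1) = 186.506182·(cosh(0.523497) − 1) = 26.144956
T_max/T_min = cosh(S/(2a)) = 1.140183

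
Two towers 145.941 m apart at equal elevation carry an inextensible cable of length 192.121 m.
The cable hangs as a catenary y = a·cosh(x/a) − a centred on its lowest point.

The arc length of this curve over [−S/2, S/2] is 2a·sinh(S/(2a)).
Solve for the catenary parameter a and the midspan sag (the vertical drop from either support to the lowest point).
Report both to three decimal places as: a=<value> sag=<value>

a=55.308 sag=55.537

seed: a₀ = √(S³/(24(L−S))) = √(145.941³/(24·46.180)) = 52.958221
iter 1: u=1.377888  f(a)=+4.587e+00  f'(a)=-2.098e+00  a ← 52.958221 − (+4.587e+00/-2.098e+00) = 55.144324
iter 2: u=1.323264  f(a)=+2.993e-01  f'(a)=-1.833e+00  a ← 55.144324 − (+2.993e-01/-1.833e+00) = 55.307658
iter 3: u=1.319356  f(a)=+1.471e-03  f'(a)=-1.815e+00  a ← 55.307658 − (+1.471e-03/-1.815e+00) = 55.308469
iter 4: u=1.319337  f(a)=+3.594e-08  f'(a)=-1.815e+00  a ← 55.308469 − (+3.594e-08/-1.815e+00) = 55.308469
iter 5: u=1.319337  f(a)=+0.000e+00  f'(a)=-1.815e+00  a ← 55.308469 − (+0.000e+00/-1.815e+00) = 55.308469
converged: |Δa| < 1e-12 after 5 iterations
sag = a·(cosh(S/(2a)) − 1) = 55.308469·(cosh(1.319337) − 1) = 55.536677
T_max/T_min = cosh(S/(2a)) = 2.004126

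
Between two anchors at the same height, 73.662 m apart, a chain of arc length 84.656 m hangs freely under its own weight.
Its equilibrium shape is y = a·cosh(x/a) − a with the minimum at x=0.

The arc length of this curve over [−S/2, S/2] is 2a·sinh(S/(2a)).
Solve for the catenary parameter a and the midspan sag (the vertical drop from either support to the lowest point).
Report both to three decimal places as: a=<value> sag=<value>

a=39.764 sag=18.312

seed: a₀ = √(S³/(24(L−S))) = √(73.662³/(24·10.994)) = 38.920801
iter 1: u=0.946306  f(a)=+5.029e-01  f'(a)=-6.172e-01  a ← 38.920801 − (+5.029e-01/-6.172e-01) = 39.735609
iter 2: u=0.926902  f(a)=+1.623e-02  f'(a)=-5.779e-01  a ← 39.735609 − (+1.623e-02/-5.779e-01) = 39.763685
iter 3: u=0.926247  f(a)=+1.814e-05  f'(a)=-5.766e-01  a ← 39.763685 − (+1.814e-05/-5.766e-01) = 39.763716
iter 4: u=0.926246  f(a)=+2.272e-11  f'(a)=-5.766e-01  a ← 39.763716 − (+2.272e-11/-5.766e-01) = 39.763716
converged: |Δa| < 1e-12 after 4 iterations
sag = a·(cosh(S/(2a)) − 1) = 39.763716·(cosh(0.926246) − 1) = 18.312206
T_max/T_min = cosh(S/(2a)) = 1.460526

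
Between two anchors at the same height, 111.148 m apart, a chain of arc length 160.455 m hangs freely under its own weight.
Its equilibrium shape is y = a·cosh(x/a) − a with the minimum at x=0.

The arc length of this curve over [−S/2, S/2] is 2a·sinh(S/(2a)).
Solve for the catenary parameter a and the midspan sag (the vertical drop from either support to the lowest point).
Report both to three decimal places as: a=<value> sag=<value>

seed: a₀ = √(S³/(24(L−S))) = √(111.148³/(24·49.307)) = 34.063759
iter 1: u=1.631470  f(a)=+6.994e+00  f'(a)=-3.743e+00  a ← 34.063759 − (+6.994e+00/-3.743e+00) = 35.932456
iter 2: u=1.546624  f(a)=+6.167e-01  f'(a)=-3.109e+00  a ← 35.932456 − (+6.167e-01/-3.109e+00) = 36.130825
iter 3: u=1.538133  f(a)=+5.821e-03  f'(a)=-3.051e+00  a ← 36.130825 − (+5.821e-03/-3.051e+00) = 36.132734
iter 4: u=1.538051  f(a)=+5.294e-07  f'(a)=-3.050e+00  a ← 36.132734 − (+5.294e-07/-3.050e+00) = 36.132734
iter 5: u=1.538051  f(a)=+2.842e-14  f'(a)=-3.050e+00  a ← 36.132734 − (+2.842e-14/-3.050e+00) = 36.132734
converged: |Δa| < 1e-12 after 5 iterations
sag = a·(cosh(S/(2a)) − 1) = 36.132734·(cosh(1.538051) − 1) = 51.856051
T_max/T_min = cosh(S/(2a)) = 2.435154

a=36.133 sag=51.856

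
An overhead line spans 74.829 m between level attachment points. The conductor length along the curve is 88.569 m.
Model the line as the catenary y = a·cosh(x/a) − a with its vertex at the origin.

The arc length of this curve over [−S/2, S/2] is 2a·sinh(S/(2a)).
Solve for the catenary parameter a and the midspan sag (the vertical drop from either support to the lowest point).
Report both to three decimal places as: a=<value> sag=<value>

seed: a₀ = √(S³/(24(L−S))) = √(74.829³/(24·13.740)) = 35.645600
iter 1: u=1.049625  f(a)=+7.770e-01  f'(a)=-8.593e-01  a ← 35.645600 − (+7.770e-01/-8.593e-01) = 36.549901
iter 2: u=1.023655  f(a)=+3.055e-02  f'(a)=-7.929e-01  a ← 36.549901 − (+3.055e-02/-7.929e-01) = 36.588433
iter 3: u=1.022577  f(a)=+5.151e-05  f'(a)=-7.902e-01  a ← 36.588433 − (+5.151e-05/-7.902e-01) = 36.588498
iter 4: u=1.022575  f(a)=+1.470e-10  f'(a)=-7.902e-01  a ← 36.588498 − (+1.470e-10/-7.902e-01) = 36.588498
iter 5: u=1.022575  f(a)=+0.000e+00  f'(a)=-7.902e-01  a ← 36.588498 − (+0.000e+00/-7.902e-01) = 36.588498
converged: |Δa| < 1e-12 after 5 iterations
sag = a·(cosh(S/(2a)) − 1) = 36.588498·(cosh(1.022575) − 1) = 20.855693
T_max/T_min = cosh(S/(2a)) = 1.570007

a=36.588 sag=20.856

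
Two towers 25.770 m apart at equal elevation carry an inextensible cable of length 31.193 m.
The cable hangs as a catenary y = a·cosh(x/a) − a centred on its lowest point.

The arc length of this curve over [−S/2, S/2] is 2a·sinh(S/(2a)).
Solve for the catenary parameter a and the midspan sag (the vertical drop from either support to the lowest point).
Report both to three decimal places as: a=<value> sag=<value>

a=11.813 sag=7.752

seed: a₀ = √(S³/(24(L−S))) = √(25.770³/(24·5.423)) = 11.466905
iter 1: u=1.123669  f(a)=+3.528e-01  f'(a)=-1.071e+00  a ← 11.466905 − (+3.528e-01/-1.071e+00) = 11.796415
iter 2: u=1.092281  f(a)=+1.578e-02  f'(a)=-9.770e-01  a ← 11.796415 − (+1.578e-02/-9.770e-01) = 11.812568
iter 3: u=1.090787  f(a)=+3.484e-05  f'(a)=-9.726e-01  a ← 11.812568 − (+3.484e-05/-9.726e-01) = 11.812604
iter 4: u=1.090784  f(a)=+1.706e-10  f'(a)=-9.726e-01  a ← 11.812604 − (+1.706e-10/-9.726e-01) = 11.812604
iter 5: u=1.090784  f(a)=+0.000e+00  f'(a)=-9.726e-01  a ← 11.812604 − (+0.000e+00/-9.726e-01) = 11.812604
converged: |Δa| < 1e-12 after 5 iterations
sag = a·(cosh(S/(2a)) − 1) = 11.812604·(cosh(1.090784) − 1) = 7.752376
T_max/T_min = cosh(S/(2a)) = 1.656280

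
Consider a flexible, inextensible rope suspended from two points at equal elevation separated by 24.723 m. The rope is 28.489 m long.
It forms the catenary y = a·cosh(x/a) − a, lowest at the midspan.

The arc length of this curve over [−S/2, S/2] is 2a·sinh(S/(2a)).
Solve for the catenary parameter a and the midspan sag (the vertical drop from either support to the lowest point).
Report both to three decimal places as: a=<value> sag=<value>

seed: a₀ = √(S³/(24(L−S))) = √(24.723³/(24·3.766)) = 12.930222
iter 1: u=0.956016  f(a)=+1.759e-01  f'(a)=-6.375e-01  a ← 12.930222 − (+1.759e-01/-6.375e-01) = 13.206124
iter 2: u=0.936043  f(a)=+5.787e-03  f'(a)=-5.962e-01  a ← 13.206124 − (+5.787e-03/-5.962e-01) = 13.215832
iter 3: u=0.935355  f(a)=+6.738e-06  f'(a)=-5.948e-01  a ← 13.215832 − (+6.738e-06/-5.948e-01) = 13.215843
iter 4: u=0.935355  f(a)=+9.155e-12  f'(a)=-5.948e-01  a ← 13.215843 − (+9.155e-12/-5.948e-01) = 13.215843
iter 5: u=0.935355  f(a)=+0.000e+00  f'(a)=-5.948e-01  a ← 13.215843 − (+0.000e+00/-5.948e-01) = 13.215843
converged: |Δa| < 1e-12 after 5 iterations
sag = a·(cosh(S/(2a)) − 1) = 13.215843·(cosh(0.935355) − 1) = 6.215171
T_max/T_min = cosh(S/(2a)) = 1.470282

a=13.216 sag=6.215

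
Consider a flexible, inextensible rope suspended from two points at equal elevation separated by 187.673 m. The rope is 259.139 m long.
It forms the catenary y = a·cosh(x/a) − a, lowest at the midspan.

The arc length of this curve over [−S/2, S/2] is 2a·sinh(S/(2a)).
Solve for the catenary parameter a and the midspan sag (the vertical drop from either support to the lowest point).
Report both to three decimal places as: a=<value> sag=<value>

seed: a₀ = √(S³/(24(L−S))) = √(187.673³/(24·71.466)) = 62.079375
iter 1: u=1.511557  f(a)=+8.623e+00  f'(a)=-2.873e+00  a ← 62.079375 − (+8.623e+00/-2.873e+00) = 65.080441
iter 2: u=1.441854  f(a)=+6.647e-01  f'(a)=-2.446e+00  a ← 65.080441 − (+6.647e-01/-2.446e+00) = 65.352209
iter 3: u=1.435858  f(a)=+4.679e-03  f'(a)=-2.412e+00  a ← 65.352209 − (+4.679e-03/-2.412e+00) = 65.354149
iter 4: u=1.435815  f(a)=+2.355e-07  f'(a)=-2.411e+00  a ← 65.354149 − (+2.355e-07/-2.411e+00) = 65.354149
iter 5: u=1.435815  f(a)=+0.000e+00  f'(a)=-2.411e+00  a ← 65.354149 − (+0.000e+00/-2.411e+00) = 65.354149
converged: |Δa| < 1e-12 after 5 iterations
sag = a·(cosh(S/(2a)) − 1) = 65.354149·(cosh(1.435815) − 1) = 79.764492
T_max/T_min = cosh(S/(2a)) = 2.220496

a=65.354 sag=79.764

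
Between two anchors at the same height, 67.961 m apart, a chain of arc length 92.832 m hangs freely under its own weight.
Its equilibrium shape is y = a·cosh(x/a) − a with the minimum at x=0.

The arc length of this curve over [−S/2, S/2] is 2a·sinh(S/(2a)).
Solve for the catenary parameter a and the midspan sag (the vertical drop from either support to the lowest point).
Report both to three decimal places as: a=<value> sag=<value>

a=24.098 sag=28.201

seed: a₀ = √(S³/(24(L−S))) = √(67.961³/(24·24.871)) = 22.931760
iter 1: u=1.481809  f(a)=+2.878e+00  f'(a)=-2.684e+00  a ← 22.931760 − (+2.878e+00/-2.684e+00) = 24.003809
iter 2: u=1.415629  f(a)=+2.141e-01  f'(a)=-2.298e+00  a ← 24.003809 − (+2.141e-01/-2.298e+00) = 24.096961
iter 3: u=1.410157  f(a)=+1.396e-03  f'(a)=-2.269e+00  a ← 24.096961 − (+1.396e-03/-2.269e+00) = 24.097576
iter 4: u=1.410121  f(a)=+6.017e-08  f'(a)=-2.268e+00  a ← 24.097576 − (+6.017e-08/-2.268e+00) = 24.097576
iter 5: u=1.410121  f(a)=+0.000e+00  f'(a)=-2.268e+00  a ← 24.097576 − (+0.000e+00/-2.268e+00) = 24.097576
converged: |Δa| < 1e-12 after 5 iterations
sag = a·(cosh(S/(2a)) − 1) = 24.097576·(cosh(1.410121) − 1) = 28.200973
T_max/T_min = cosh(S/(2a)) = 2.170283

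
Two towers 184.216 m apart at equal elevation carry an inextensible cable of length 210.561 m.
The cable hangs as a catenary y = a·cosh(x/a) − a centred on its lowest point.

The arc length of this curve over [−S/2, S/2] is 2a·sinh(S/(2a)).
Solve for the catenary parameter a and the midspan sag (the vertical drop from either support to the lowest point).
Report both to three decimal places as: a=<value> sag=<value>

seed: a₀ = √(S³/(24(L−S))) = √(184.216³/(24·26.345)) = 99.434318
iter 1: u=0.926320  f(a)=+1.154e+00  f'(a)=-5.768e-01  a ← 99.434318 − (+1.154e+00/-5.768e-01) = 101.434485
iter 2: u=0.908054  f(a)=+3.573e-02  f'(a)=-5.416e-01  a ← 101.434485 − (+3.573e-02/-5.416e-01) = 101.500460
iter 3: u=0.907464  f(a)=+3.670e-05  f'(a)=-5.404e-01  a ← 101.500460 − (+3.670e-05/-5.404e-01) = 101.500528
iter 4: u=0.907463  f(a)=+3.880e-11  f'(a)=-5.404e-01  a ← 101.500528 − (+3.880e-11/-5.404e-01) = 101.500528
converged: |Δa| < 1e-12 after 4 iterations
sag = a·(cosh(S/(2a)) − 1) = 101.500528·(cosh(0.907463) − 1) = 44.740167
T_max/T_min = cosh(S/(2a)) = 1.440788

a=101.501 sag=44.740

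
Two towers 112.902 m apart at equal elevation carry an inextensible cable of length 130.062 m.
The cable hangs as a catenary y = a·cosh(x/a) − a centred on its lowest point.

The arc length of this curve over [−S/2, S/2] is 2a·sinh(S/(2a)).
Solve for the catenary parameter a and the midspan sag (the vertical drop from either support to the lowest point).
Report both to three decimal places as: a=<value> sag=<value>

a=60.417 sag=28.348

seed: a₀ = √(S³/(24(L−S))) = √(112.902³/(24·17.160)) = 59.113706
iter 1: u=0.954956  f(a)=+7.997e-01  f'(a)=-6.353e-01  a ← 59.113706 − (+7.997e-01/-6.353e-01) = 60.372456
iter 2: u=0.935046  f(a)=+2.626e-02  f'(a)=-5.942e-01  a ← 60.372456 − (+2.626e-02/-5.942e-01) = 60.416643
iter 3: u=0.934362  f(a)=+3.043e-05  f'(a)=-5.928e-01  a ← 60.416643 − (+3.043e-05/-5.928e-01) = 60.416694
iter 4: u=0.934361  f(a)=+4.096e-11  f'(a)=-5.928e-01  a ← 60.416694 − (+4.096e-11/-5.928e-01) = 60.416694
iter 5: u=0.934361  f(a)=+2.842e-14  f'(a)=-5.928e-01  a ← 60.416694 − (+2.842e-14/-5.928e-01) = 60.416694
converged: |Δa| < 1e-12 after 5 iterations
sag = a·(cosh(S/(2a)) − 1) = 60.416694·(cosh(0.934361) − 1) = 28.348208
T_max/T_min = cosh(S/(2a)) = 1.469212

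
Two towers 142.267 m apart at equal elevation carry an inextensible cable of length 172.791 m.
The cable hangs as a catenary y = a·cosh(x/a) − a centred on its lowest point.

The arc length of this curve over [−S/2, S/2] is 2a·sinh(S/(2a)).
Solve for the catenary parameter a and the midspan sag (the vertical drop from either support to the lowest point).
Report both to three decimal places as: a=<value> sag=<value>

a=64.620 sag=43.268

seed: a₀ = √(S³/(24(L−S))) = √(142.267³/(24·30.524)) = 62.694568
iter 1: u=1.134604  f(a)=+2.026e+00  f'(a)=-1.105e+00  a ← 62.694568 − (+2.026e+00/-1.105e+00) = 64.528091
iter 2: u=1.102365  f(a)=+9.228e-02  f'(a)=-1.006e+00  a ← 64.528091 − (+9.228e-02/-1.006e+00) = 64.619780
iter 3: u=1.100801  f(a)=+2.116e-04  f'(a)=-1.002e+00  a ← 64.619780 − (+2.116e-04/-1.002e+00) = 64.619991
iter 4: u=1.100797  f(a)=+1.119e-09  f'(a)=-1.002e+00  a ← 64.619991 − (+1.119e-09/-1.002e+00) = 64.619991
iter 5: u=1.100797  f(a)=-2.842e-14  f'(a)=-1.002e+00  a ← 64.619991 − (-2.842e-14/-1.002e+00) = 64.619991
converged: |Δa| < 1e-12 after 5 iterations
sag = a·(cosh(S/(2a)) − 1) = 64.619991·(cosh(1.100797) − 1) = 43.268496
T_max/T_min = cosh(S/(2a)) = 1.669584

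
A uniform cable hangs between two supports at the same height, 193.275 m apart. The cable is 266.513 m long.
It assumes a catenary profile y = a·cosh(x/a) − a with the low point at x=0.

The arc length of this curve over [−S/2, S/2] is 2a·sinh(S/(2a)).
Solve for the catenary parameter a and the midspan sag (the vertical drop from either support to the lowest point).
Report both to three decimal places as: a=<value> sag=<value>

a=67.455 sag=81.902

seed: a₀ = √(S³/(24(L−S))) = √(193.275³/(24·73.238)) = 64.089910
iter 1: u=1.507843  f(a)=+8.791e+00  f'(a)=-2.849e+00  a ← 64.089910 − (+8.791e+00/-2.849e+00) = 67.175386
iter 2: u=1.438585  f(a)=+6.747e-01  f'(a)=-2.427e+00  a ← 67.175386 − (+6.747e-01/-2.427e+00) = 67.453372
iter 3: u=1.432656  f(a)=+4.705e-03  f'(a)=-2.393e+00  a ← 67.453372 − (+4.705e-03/-2.393e+00) = 67.455338
iter 4: u=1.432615  f(a)=+2.323e-07  f'(a)=-2.393e+00  a ← 67.455338 − (+2.323e-07/-2.393e+00) = 67.455338
iter 5: u=1.432615  f(a)=+0.000e+00  f'(a)=-2.393e+00  a ← 67.455338 − (+0.000e+00/-2.393e+00) = 67.455338
converged: |Δa| < 1e-12 after 5 iterations
sag = a·(cosh(S/(2a)) − 1) = 67.455338·(cosh(1.432615) − 1) = 81.901675
T_max/T_min = cosh(S/(2a)) = 2.214162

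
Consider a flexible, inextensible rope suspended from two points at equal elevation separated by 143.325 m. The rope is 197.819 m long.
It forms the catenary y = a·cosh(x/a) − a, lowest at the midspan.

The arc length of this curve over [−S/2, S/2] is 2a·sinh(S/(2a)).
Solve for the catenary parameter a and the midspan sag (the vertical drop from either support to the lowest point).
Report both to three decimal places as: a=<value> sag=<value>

a=49.946 sag=60.859

seed: a₀ = √(S³/(24(L−S))) = √(143.325³/(24·54.494)) = 47.446367
iter 1: u=1.510390  f(a)=+6.564e+00  f'(a)=-2.866e+00  a ← 47.446367 − (+6.564e+00/-2.866e+00) = 49.737063
iter 2: u=1.440827  f(a)=+5.053e-01  f'(a)=-2.440e+00  a ← 49.737063 − (+5.053e-01/-2.440e+00) = 49.944169
iter 3: u=1.434852  f(a)=+3.547e-03  f'(a)=-2.406e+00  a ← 49.944169 − (+3.547e-03/-2.406e+00) = 49.945643
iter 4: u=1.434810  f(a)=+1.774e-07  f'(a)=-2.406e+00  a ← 49.945643 − (+1.774e-07/-2.406e+00) = 49.945643
iter 5: u=1.434810  f(a)=-2.842e-14  f'(a)=-2.406e+00  a ← 49.945643 − (-2.842e-14/-2.406e+00) = 49.945643
converged: |Δa| < 1e-12 after 5 iterations
sag = a·(cosh(S/(2a)) − 1) = 49.945643·(cosh(1.434810) − 1) = 60.858944
T_max/T_min = cosh(S/(2a)) = 2.218504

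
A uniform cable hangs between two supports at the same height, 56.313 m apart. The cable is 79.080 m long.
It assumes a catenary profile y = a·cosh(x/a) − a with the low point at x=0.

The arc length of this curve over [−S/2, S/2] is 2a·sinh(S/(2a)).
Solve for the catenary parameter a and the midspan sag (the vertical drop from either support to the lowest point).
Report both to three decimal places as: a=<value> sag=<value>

seed: a₀ = √(S³/(24(L−S))) = √(56.313³/(24·22.767)) = 18.078170
iter 1: u=1.557486  f(a)=+2.926e+00  f'(a)=-3.185e+00  a ← 18.078170 − (+2.926e+00/-3.185e+00) = 18.996935
iter 2: u=1.482160  f(a)=+2.379e-01  f'(a)=-2.686e+00  a ← 18.996935 − (+2.379e-01/-2.686e+00) = 19.085482
iter 3: u=1.475284  f(a)=+1.879e-03  f'(a)=-2.644e+00  a ← 19.085482 − (+1.879e-03/-2.644e+00) = 19.086193
iter 4: u=1.475229  f(a)=+1.193e-07  f'(a)=-2.644e+00  a ← 19.086193 − (+1.193e-07/-2.644e+00) = 19.086193
iter 5: u=1.475229  f(a)=+2.842e-14  f'(a)=-2.644e+00  a ← 19.086193 − (+2.842e-14/-2.644e+00) = 19.086193
converged: |Δa| < 1e-12 after 5 iterations
sag = a·(cosh(S/(2a)) − 1) = 19.086193·(cosh(1.475229) − 1) = 24.819323
T_max/T_min = cosh(S/(2a)) = 2.300381

a=19.086 sag=24.819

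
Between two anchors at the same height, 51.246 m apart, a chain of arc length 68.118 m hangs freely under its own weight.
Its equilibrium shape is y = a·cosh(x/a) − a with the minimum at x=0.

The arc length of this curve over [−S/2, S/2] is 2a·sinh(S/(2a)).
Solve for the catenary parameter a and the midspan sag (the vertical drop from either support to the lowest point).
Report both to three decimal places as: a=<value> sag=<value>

a=19.070 sag=19.964

seed: a₀ = √(S³/(24(L−S))) = √(51.246³/(24·16.872)) = 18.230604
iter 1: u=1.405494  f(a)=+1.747e+00  f'(a)=-2.243e+00  a ← 18.230604 − (+1.747e+00/-2.243e+00) = 19.009361
iter 2: u=1.347915  f(a)=+1.182e-01  f'(a)=-1.949e+00  a ← 19.009361 − (+1.182e-01/-1.949e+00) = 19.069990
iter 3: u=1.343629  f(a)=+6.275e-04  f'(a)=-1.929e+00  a ← 19.069990 − (+6.275e-04/-1.929e+00) = 19.070315
iter 4: u=1.343607  f(a)=+1.790e-08  f'(a)=-1.928e+00  a ← 19.070315 − (+1.790e-08/-1.928e+00) = 19.070315
iter 5: u=1.343607  f(a)=-1.421e-14  f'(a)=-1.928e+00  a ← 19.070315 − (-1.421e-14/-1.928e+00) = 19.070315
converged: |Δa| < 1e-12 after 5 iterations
sag = a·(cosh(S/(2a)) − 1) = 19.070315·(cosh(1.343607) − 1) = 19.964188
T_max/T_min = cosh(S/(2a)) = 2.046872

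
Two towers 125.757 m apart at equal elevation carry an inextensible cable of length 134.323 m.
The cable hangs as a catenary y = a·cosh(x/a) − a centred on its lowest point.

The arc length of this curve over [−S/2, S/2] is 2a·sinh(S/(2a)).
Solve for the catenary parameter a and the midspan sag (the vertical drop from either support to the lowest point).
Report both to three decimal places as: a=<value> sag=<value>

a=99.346 sag=20.572

seed: a₀ = √(S³/(24(L−S))) = √(125.757³/(24·8.566)) = 98.356620
iter 1: u=0.639291  f(a)=+1.768e-01  f'(a)=-1.814e-01  a ← 98.356620 − (+1.768e-01/-1.814e-01) = 99.330989
iter 2: u=0.633020  f(a)=+2.661e-03  f'(a)=-1.760e-01  a ← 99.330989 − (+2.661e-03/-1.760e-01) = 99.346110
iter 3: u=0.632924  f(a)=+6.235e-07  f'(a)=-1.759e-01  a ← 99.346110 − (+6.235e-07/-1.759e-01) = 99.346113
iter 4: u=0.632924  f(a)=+5.684e-14  f'(a)=-1.759e-01  a ← 99.346113 − (+5.684e-14/-1.759e-01) = 99.346113
converged: |Δa| < 1e-12 after 4 iterations
sag = a·(cosh(S/(2a)) − 1) = 99.346113·(cosh(0.632924) − 1) = 20.571847
T_max/T_min = cosh(S/(2a)) = 1.207072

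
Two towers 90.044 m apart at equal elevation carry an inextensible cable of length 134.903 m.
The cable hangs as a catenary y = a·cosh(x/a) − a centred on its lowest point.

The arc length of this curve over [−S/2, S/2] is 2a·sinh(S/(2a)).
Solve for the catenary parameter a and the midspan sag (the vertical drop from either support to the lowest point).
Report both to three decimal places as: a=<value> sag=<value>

a=27.799 sag=45.156

seed: a₀ = √(S³/(24(L−S))) = √(90.044³/(24·44.859)) = 26.040646
iter 1: u=1.728913  f(a)=+7.202e+00  f'(a)=-4.591e+00  a ← 26.040646 − (+7.202e+00/-4.591e+00) = 27.609234
iter 2: u=1.630686  f(a)=+7.021e-01  f'(a)=-3.736e+00  a ← 27.609234 − (+7.021e-01/-3.736e+00) = 27.797140
iter 3: u=1.619663  f(a)=+8.262e-03  f'(a)=-3.649e+00  a ← 27.797140 − (+8.262e-03/-3.649e+00) = 27.799405
iter 4: u=1.619531  f(a)=+1.174e-06  f'(a)=-3.648e+00  a ← 27.799405 − (+1.174e-06/-3.648e+00) = 27.799405
iter 5: u=1.619531  f(a)=+2.842e-14  f'(a)=-3.648e+00  a ← 27.799405 − (+2.842e-14/-3.648e+00) = 27.799405
converged: |Δa| < 1e-12 after 5 iterations
sag = a·(cosh(S/(2a)) − 1) = 27.799405·(cosh(1.619531) − 1) = 45.156141
T_max/T_min = cosh(S/(2a)) = 2.624356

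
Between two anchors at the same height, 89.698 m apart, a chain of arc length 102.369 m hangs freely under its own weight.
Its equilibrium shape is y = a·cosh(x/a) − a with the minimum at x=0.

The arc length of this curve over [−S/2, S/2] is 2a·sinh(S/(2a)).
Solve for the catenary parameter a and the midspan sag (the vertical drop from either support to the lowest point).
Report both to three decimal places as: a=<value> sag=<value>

a=49.715 sag=21.639

seed: a₀ = √(S³/(24(L−S))) = √(89.698³/(24·12.671)) = 48.715041
iter 1: u=0.920640  f(a)=+5.479e-01  f'(a)=-5.657e-01  a ← 48.715041 − (+5.479e-01/-5.657e-01) = 49.683735
iter 2: u=0.902690  f(a)=+1.677e-02  f'(a)=-5.315e-01  a ← 49.683735 − (+1.677e-02/-5.315e-01) = 49.715287
iter 3: u=0.902117  f(a)=+1.681e-05  f'(a)=-5.304e-01  a ← 49.715287 − (+1.681e-05/-5.304e-01) = 49.715319
iter 4: u=0.902116  f(a)=+1.697e-11  f'(a)=-5.304e-01  a ← 49.715319 − (+1.697e-11/-5.304e-01) = 49.715319
converged: |Δa| < 1e-12 after 4 iterations
sag = a·(cosh(S/(2a)) − 1) = 49.715319·(cosh(0.902116) − 1) = 21.639190
T_max/T_min = cosh(S/(2a)) = 1.435262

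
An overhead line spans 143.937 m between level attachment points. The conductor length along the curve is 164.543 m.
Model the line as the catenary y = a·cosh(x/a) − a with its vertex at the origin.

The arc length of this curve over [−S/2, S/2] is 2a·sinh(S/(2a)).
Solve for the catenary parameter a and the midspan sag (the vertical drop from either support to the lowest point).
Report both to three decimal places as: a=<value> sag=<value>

seed: a₀ = √(S³/(24(L−S))) = √(143.937³/(24·20.606)) = 77.652636
iter 1: u=0.926800  f(a)=+9.033e-01  f'(a)=-5.777e-01  a ← 77.652636 − (+9.033e-01/-5.777e-01) = 79.216172
iter 2: u=0.908508  f(a)=+2.800e-02  f'(a)=-5.424e-01  a ← 79.216172 − (+2.800e-02/-5.424e-01) = 79.267800
iter 3: u=0.907916  f(a)=+2.882e-05  f'(a)=-5.413e-01  a ← 79.267800 − (+2.882e-05/-5.413e-01) = 79.267853
iter 4: u=0.907915  f(a)=+3.061e-11  f'(a)=-5.413e-01  a ← 79.267853 − (+3.061e-11/-5.413e-01) = 79.267853
converged: |Δa| < 1e-12 after 4 iterations
sag = a·(cosh(S/(2a)) − 1) = 79.267853·(cosh(0.907915) − 1) = 34.977463
T_max/T_min = cosh(S/(2a)) = 1.441257

a=79.268 sag=34.977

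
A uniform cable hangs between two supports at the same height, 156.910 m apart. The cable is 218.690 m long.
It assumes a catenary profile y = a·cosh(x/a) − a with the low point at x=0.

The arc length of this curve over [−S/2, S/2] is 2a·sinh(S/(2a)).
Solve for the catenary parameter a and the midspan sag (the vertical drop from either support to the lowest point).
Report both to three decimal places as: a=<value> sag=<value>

seed: a₀ = √(S³/(24(L−S))) = √(156.910³/(24·61.780)) = 51.044195
iter 1: u=1.537001  f(a)=+7.722e+00  f'(a)=-3.043e+00  a ← 51.044195 − (+7.722e+00/-3.043e+00) = 53.581762
iter 2: u=1.464211  f(a)=+6.132e-01  f'(a)=-2.577e+00  a ← 53.581762 − (+6.132e-01/-2.577e+00) = 53.819677
iter 3: u=1.457738  f(a)=+4.603e-03  f'(a)=-2.539e+00  a ← 53.819677 − (+4.603e-03/-2.539e+00) = 53.821490
iter 4: u=1.457689  f(a)=+2.638e-07  f'(a)=-2.538e+00  a ← 53.821490 − (+2.638e-07/-2.538e+00) = 53.821490
iter 5: u=1.457689  f(a)=+2.842e-14  f'(a)=-2.538e+00  a ← 53.821490 − (+2.842e-14/-2.538e+00) = 53.821490
converged: |Δa| < 1e-12 after 5 iterations
sag = a·(cosh(S/(2a)) − 1) = 53.821490·(cosh(1.457689) − 1) = 68.051730
T_max/T_min = cosh(S/(2a)) = 2.264397

a=53.821 sag=68.052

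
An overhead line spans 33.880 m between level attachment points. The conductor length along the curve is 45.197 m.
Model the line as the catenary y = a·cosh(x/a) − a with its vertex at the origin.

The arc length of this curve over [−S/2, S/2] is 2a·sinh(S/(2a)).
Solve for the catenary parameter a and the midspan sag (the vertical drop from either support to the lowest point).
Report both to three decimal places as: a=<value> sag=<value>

seed: a₀ = √(S³/(24(L−S))) = √(33.880³/(24·11.317)) = 11.965857
iter 1: u=1.415695  f(a)=+1.190e+00  f'(a)=-2.299e+00  a ← 11.965857 − (+1.190e+00/-2.299e+00) = 12.483394
iter 2: u=1.357003  f(a)=+8.154e-02  f'(a)=-1.994e+00  a ← 12.483394 − (+8.154e-02/-1.994e+00) = 12.524296
iter 3: u=1.352571  f(a)=+4.453e-04  f'(a)=-1.972e+00  a ← 12.524296 − (+4.453e-04/-1.972e+00) = 12.524522
iter 4: u=1.352547  f(a)=+1.344e-08  f'(a)=-1.972e+00  a ← 12.524522 − (+1.344e-08/-1.972e+00) = 12.524522
iter 5: u=1.352547  f(a)=+0.000e+00  f'(a)=-1.972e+00  a ← 12.524522 − (+0.000e+00/-1.972e+00) = 12.524522
converged: |Δa| < 1e-12 after 5 iterations
sag = a·(cosh(S/(2a)) − 1) = 12.524522·(cosh(1.352547) − 1) = 13.312580
T_max/T_min = cosh(S/(2a)) = 2.062921

a=12.525 sag=13.313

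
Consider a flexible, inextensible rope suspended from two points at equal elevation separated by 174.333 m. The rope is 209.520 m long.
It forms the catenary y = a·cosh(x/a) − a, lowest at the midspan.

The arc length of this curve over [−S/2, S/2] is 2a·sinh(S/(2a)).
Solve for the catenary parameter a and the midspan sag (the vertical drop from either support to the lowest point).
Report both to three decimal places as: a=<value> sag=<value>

seed: a₀ = √(S³/(24(L−S))) = √(174.333³/(24·35.187)) = 79.208660
iter 1: u=1.100467  f(a)=+2.193e+00  f'(a)=-1.001e+00  a ← 79.208660 − (+2.193e+00/-1.001e+00) = 81.399966
iter 2: u=1.070842  f(a)=+9.430e-02  f'(a)=-9.164e-01  a ← 81.399966 − (+9.430e-02/-9.164e-01) = 81.502869
iter 3: u=1.069490  f(a)=+1.917e-04  f'(a)=-9.127e-01  a ← 81.502869 − (+1.917e-04/-9.127e-01) = 81.503079
iter 4: u=1.069487  f(a)=+7.959e-10  f'(a)=-9.127e-01  a ← 81.503079 − (+7.959e-10/-9.127e-01) = 81.503079
iter 5: u=1.069487  f(a)=+0.000e+00  f'(a)=-9.127e-01  a ← 81.503079 − (+0.000e+00/-9.127e-01) = 81.503079
converged: |Δa| < 1e-12 after 5 iterations
sag = a·(cosh(S/(2a)) − 1) = 81.503079·(cosh(1.069487) − 1) = 51.227511
T_max/T_min = cosh(S/(2a)) = 1.628535

a=81.503 sag=51.228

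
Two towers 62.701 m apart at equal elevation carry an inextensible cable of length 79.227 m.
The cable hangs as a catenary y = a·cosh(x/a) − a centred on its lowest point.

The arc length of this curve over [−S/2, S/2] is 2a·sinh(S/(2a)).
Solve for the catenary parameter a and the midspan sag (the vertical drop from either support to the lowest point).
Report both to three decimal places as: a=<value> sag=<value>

a=25.861 sag=21.447

seed: a₀ = √(S³/(24(L−S))) = √(62.701³/(24·16.526)) = 24.929996
iter 1: u=1.257541  f(a)=+1.357e+00  f'(a)=-1.548e+00  a ← 24.929996 − (+1.357e+00/-1.548e+00) = 25.806821
iter 2: u=1.214815  f(a)=+7.488e-02  f'(a)=-1.381e+00  a ← 25.806821 − (+7.488e-02/-1.381e+00) = 25.861037
iter 3: u=1.212268  f(a)=+2.575e-04  f'(a)=-1.372e+00  a ← 25.861037 − (+2.575e-04/-1.372e+00) = 25.861224
iter 4: u=1.212259  f(a)=+3.067e-09  f'(a)=-1.372e+00  a ← 25.861224 − (+3.067e-09/-1.372e+00) = 25.861224
iter 5: u=1.212259  f(a)=-2.842e-14  f'(a)=-1.372e+00  a ← 25.861224 − (-2.842e-14/-1.372e+00) = 25.861224
converged: |Δa| < 1e-12 after 5 iterations
sag = a·(cosh(S/(2a)) − 1) = 25.861224·(cosh(1.212259) − 1) = 21.446622
T_max/T_min = cosh(S/(2a)) = 1.829296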